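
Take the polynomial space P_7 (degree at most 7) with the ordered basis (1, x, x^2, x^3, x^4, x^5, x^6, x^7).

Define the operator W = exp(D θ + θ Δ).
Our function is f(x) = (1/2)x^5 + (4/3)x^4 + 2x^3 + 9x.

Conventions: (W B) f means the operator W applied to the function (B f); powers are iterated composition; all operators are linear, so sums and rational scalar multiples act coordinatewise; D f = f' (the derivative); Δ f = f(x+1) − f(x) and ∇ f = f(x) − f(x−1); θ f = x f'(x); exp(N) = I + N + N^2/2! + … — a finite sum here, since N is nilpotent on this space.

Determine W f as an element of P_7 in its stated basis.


the image equals g(x) = (1/2)x^5 + (143/6)x^4 + (1108/3)x^3 + (4317/2)x^2 + (24281/6)x + 11137/12

order-1 term: (45/2)x^4 + (157/3)x^3 + 56x^2 + (83/6)x + 9
order-2 term: 315x^3 + (1055/2)x^2 + (583/2)x + 83/12
order-3 term: 1575x^2 + 1370x + 583/6
order-4 term: (4725/2)x + 685/2
order-5 term: 945/2
the series for exp(D θ + θ Δ) f terminates at order 5
exp(D θ + θ Δ) f = (1/2)x^5 + (143/6)x^4 + (1108/3)x^3 + (4317/2)x^2 + (24281/6)x + 11137/12


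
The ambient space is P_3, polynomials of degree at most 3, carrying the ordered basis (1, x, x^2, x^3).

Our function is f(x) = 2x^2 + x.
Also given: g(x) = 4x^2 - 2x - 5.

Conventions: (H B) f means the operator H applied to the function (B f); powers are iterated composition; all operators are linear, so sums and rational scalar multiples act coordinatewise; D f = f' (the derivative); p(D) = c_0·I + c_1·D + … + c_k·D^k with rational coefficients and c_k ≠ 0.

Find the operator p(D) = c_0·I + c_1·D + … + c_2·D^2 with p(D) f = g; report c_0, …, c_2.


D^0 f = 2x^2 + x
D^1 f = 4x + 1
D^2 f = 4
matching coefficients of g against c_0 f + c_1 Df + … from the top degree down determines the c_i
solution: c_0 = 2, c_1 = -1, c_2 = -1

c_0 = 2, c_1 = -1, c_2 = -1


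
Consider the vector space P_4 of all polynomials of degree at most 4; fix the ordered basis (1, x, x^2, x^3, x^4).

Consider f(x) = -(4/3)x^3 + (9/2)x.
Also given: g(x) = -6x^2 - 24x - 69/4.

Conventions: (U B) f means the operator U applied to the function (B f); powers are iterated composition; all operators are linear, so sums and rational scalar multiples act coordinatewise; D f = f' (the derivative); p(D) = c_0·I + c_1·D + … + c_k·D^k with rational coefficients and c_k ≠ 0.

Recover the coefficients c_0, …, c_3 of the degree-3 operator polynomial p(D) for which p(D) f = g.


c_0 = 0, c_1 = 3/2, c_2 = 3, c_3 = 3

D^0 f = -(4/3)x^3 + (9/2)x
D^1 f = -4x^2 + 9/2
D^2 f = -8x
D^3 f = -8
matching coefficients of g against c_0 f + c_1 Df + … from the top degree down determines the c_i
solution: c_0 = 0, c_1 = 3/2, c_2 = 3, c_3 = 3


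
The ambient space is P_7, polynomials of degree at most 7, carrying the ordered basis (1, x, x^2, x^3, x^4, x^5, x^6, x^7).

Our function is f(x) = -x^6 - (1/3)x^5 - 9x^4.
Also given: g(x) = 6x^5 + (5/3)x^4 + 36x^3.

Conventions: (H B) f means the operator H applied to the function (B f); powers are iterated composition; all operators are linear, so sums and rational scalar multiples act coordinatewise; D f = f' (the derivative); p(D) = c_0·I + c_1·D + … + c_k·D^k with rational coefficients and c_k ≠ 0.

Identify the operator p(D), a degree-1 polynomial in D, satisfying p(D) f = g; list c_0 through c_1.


D^0 f = -x^6 - (1/3)x^5 - 9x^4
D^1 f = -6x^5 - (5/3)x^4 - 36x^3
matching coefficients of g against c_0 f + c_1 Df + … from the top degree down determines the c_i
solution: c_0 = 0, c_1 = -1

p(D) = -D, i.e. c_0 = 0, c_1 = -1


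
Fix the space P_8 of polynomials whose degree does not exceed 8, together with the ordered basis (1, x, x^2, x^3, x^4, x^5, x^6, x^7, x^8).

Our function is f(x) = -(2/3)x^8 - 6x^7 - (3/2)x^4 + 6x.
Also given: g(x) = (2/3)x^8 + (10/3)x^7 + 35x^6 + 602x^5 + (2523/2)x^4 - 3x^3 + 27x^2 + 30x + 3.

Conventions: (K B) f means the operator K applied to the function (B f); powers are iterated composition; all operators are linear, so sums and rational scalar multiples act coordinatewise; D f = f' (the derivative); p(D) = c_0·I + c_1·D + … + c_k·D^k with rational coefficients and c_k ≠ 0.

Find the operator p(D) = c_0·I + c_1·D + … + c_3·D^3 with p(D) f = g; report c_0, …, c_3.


D^0 f = -(2/3)x^8 - 6x^7 - (3/2)x^4 + 6x
D^1 f = -(16/3)x^7 - 42x^6 - 6x^3 + 6
D^2 f = -(112/3)x^6 - 252x^5 - 18x^2
D^3 f = -224x^5 - 1260x^4 - 36x
matching coefficients of g against c_0 f + c_1 Df + … from the top degree down determines the c_i
solution: c_0 = -1, c_1 = 1/2, c_2 = -3/2, c_3 = -1

p(D) = -I + (1/2)·D − (3/2)·D^2 − D^3, i.e. c_0 = -1, c_1 = 1/2, c_2 = -3/2, c_3 = -1


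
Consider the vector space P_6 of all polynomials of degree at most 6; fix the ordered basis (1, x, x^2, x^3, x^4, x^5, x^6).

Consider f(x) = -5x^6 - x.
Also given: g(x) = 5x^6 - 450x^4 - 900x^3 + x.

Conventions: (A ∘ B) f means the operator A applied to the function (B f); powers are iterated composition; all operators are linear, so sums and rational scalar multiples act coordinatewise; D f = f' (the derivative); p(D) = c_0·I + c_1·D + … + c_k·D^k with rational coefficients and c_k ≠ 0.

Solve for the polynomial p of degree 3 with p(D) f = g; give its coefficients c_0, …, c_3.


D^0 f = -5x^6 - x
D^1 f = -30x^5 - 1
D^2 f = -150x^4
D^3 f = -600x^3
matching coefficients of g against c_0 f + c_1 Df + … from the top degree down determines the c_i
solution: c_0 = -1, c_1 = 0, c_2 = 3, c_3 = 3/2

p(D) = -I + 3·D^2 + (3/2)·D^3, i.e. c_0 = -1, c_1 = 0, c_2 = 3, c_3 = 3/2


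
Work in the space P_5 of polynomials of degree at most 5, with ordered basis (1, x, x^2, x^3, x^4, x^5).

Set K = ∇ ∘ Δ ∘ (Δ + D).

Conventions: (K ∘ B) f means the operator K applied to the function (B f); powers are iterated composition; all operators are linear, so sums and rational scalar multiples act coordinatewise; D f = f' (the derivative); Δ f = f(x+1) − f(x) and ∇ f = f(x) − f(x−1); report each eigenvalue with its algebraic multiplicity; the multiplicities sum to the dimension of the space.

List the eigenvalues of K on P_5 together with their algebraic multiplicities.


image of 1: 0
image of x: 0
image of x^2: 0
image of x^3: 12
image of x^4: 48x + 12
image of x^5: 120x^2 + 60x + 40
the matrix is upper triangular; its diagonal is (0, 0, 0, 0, 0, 0)
for a triangular matrix the eigenvalues are the diagonal entries, with algebraic multiplicity their repetition count

λ = 0 (multiplicity 6)


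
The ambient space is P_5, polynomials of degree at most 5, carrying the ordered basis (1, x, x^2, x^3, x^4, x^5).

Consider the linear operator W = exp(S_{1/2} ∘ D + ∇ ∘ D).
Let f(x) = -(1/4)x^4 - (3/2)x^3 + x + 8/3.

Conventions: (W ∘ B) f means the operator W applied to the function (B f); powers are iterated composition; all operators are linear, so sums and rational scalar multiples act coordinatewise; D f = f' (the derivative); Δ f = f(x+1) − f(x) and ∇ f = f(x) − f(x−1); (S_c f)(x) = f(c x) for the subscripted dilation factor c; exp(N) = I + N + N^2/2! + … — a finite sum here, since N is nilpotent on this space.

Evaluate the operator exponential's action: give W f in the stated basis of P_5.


order-1 term: -(1/8)x^3 - (33/8)x^2 - 6x + 9/2
order-2 term: -(3/64)x^2 - (39/16)x - 111/16
order-3 term: -(1/64)x - 27/32
order-4 term: -1/256
the series for exp(S_{1/2} ∘ D + ∇ ∘ D) f terminates at order 4
exp(S_{1/2} ∘ D + ∇ ∘ D) f = -(1/4)x^4 - (13/8)x^3 - (267/64)x^2 - (477/64)x - 475/768

g(x) = -(1/4)x^4 - (13/8)x^3 - (267/64)x^2 - (477/64)x - 475/768


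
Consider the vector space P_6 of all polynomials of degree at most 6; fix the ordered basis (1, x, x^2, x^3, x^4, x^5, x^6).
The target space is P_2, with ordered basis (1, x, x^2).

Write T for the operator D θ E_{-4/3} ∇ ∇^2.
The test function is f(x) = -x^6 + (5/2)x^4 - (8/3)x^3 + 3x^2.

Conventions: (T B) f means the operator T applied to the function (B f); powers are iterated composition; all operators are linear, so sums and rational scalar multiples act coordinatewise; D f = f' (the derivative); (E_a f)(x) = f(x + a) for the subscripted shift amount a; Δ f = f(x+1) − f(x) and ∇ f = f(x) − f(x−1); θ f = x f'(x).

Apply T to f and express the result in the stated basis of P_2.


the result is g(x) = -1080x^2 + 4080x - 2920

∇ f = -6x^5 + 15x^4 - 10x^3 - 8x^2 + 18x - 43/6
∇ ∇ f = -30x^4 + 120x^3 - 180x^2 + 104x - 5
∇ ∇^2 f = -120x^3 + 540x^2 - 840x + 434
E_{-4/3} ∇ ∇^2 f = -120x^3 + 1020x^2 - 2920x + 25186/9
θ E_{-4/3} ∇ ∇^2 f = -360x^3 + 2040x^2 - 2920x
D θ E_{-4/3} ∇ ∇^2 f = -1080x^2 + 4080x - 2920


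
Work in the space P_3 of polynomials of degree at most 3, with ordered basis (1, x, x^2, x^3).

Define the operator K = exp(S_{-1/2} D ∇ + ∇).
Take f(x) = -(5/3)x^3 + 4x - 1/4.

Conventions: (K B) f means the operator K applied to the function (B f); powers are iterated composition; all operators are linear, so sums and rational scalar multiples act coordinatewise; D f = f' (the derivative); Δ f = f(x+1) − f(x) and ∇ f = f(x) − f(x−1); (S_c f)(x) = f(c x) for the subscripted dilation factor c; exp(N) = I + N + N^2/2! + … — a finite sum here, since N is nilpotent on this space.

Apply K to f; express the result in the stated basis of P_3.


order-1 term: -5x^2 + 10x + 22/3
order-2 term: -5x + 5/2
order-3 term: -5/3
the series for exp(S_{-1/2} D ∇ + ∇) f terminates at order 3
exp(S_{-1/2} D ∇ + ∇) f = -(5/3)x^3 - 5x^2 + 9x + 95/12

the result is g(x) = -(5/3)x^3 - 5x^2 + 9x + 95/12


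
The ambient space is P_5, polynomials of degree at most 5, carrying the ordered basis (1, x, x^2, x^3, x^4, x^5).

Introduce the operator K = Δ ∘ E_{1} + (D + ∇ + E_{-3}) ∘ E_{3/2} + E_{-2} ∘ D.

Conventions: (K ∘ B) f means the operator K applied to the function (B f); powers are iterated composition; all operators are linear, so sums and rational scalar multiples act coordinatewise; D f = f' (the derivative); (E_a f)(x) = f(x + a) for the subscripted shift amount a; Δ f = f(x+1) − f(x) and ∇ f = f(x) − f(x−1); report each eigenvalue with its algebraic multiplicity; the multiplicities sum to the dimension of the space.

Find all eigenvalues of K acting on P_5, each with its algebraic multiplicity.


image of 1: 1
image of x: x + 5/2
image of x^2: x^2 + 5x + 25/4
image of x^3: x^3 + (15/2)x^2 + (75/4)x + 205/8
image of x^4: x^4 + 10x^3 + (75/2)x^2 + (205/2)x + 105/16
image of x^5: x^5 + (25/2)x^4 + (125/2)x^3 + (1025/4)x^2 + (525/16)x + 4361/32
the matrix is upper triangular; its diagonal is (1, 1, 1, 1, 1, 1)
for a triangular matrix the eigenvalues are the diagonal entries, with algebraic multiplicity their repetition count

λ = 1 (multiplicity 6)


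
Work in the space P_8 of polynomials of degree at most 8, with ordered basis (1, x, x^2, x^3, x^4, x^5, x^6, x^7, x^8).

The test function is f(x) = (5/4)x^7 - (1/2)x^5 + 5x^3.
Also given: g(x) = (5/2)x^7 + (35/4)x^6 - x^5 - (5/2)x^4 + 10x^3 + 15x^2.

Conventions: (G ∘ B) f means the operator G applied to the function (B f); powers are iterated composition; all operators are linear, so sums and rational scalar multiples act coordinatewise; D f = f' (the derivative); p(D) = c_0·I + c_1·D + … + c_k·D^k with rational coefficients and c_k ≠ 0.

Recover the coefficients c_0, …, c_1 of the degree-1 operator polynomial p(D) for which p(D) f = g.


p(D) = 2·I + D, i.e. c_0 = 2, c_1 = 1

D^0 f = (5/4)x^7 - (1/2)x^5 + 5x^3
D^1 f = (35/4)x^6 - (5/2)x^4 + 15x^2
matching coefficients of g against c_0 f + c_1 Df + … from the top degree down determines the c_i
solution: c_0 = 2, c_1 = 1


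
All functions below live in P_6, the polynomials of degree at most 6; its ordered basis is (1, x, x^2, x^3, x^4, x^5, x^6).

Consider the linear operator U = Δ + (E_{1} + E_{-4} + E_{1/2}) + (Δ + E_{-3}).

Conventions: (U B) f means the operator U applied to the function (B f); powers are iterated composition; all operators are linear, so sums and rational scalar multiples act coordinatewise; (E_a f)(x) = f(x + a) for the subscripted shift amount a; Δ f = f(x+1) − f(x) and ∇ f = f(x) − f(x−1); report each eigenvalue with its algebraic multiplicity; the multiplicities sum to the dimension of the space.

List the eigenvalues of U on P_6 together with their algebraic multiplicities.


image of 1: 4
image of x: 4x - 7/2
image of x^2: 4x^2 - 7x + 113/4
image of x^3: 4x^3 - (21/2)x^2 + (339/4)x - 703/8
image of x^4: 4x^4 - 14x^3 + (339/2)x^2 - (703/2)x + 5441/16
image of x^5: 4x^5 - (35/2)x^4 + (565/2)x^3 - (3515/4)x^2 + (27205/16)x - 40447/32
image of x^6: 4x^6 - 21x^5 + (1695/4)x^4 - (3515/2)x^3 + (81615/16)x^2 - (121341/16)x + 308993/64
the matrix is upper triangular; its diagonal is (4, 4, 4, 4, 4, 4, 4)
for a triangular matrix the eigenvalues are the diagonal entries, with algebraic multiplicity their repetition count

λ = 4 (multiplicity 7)


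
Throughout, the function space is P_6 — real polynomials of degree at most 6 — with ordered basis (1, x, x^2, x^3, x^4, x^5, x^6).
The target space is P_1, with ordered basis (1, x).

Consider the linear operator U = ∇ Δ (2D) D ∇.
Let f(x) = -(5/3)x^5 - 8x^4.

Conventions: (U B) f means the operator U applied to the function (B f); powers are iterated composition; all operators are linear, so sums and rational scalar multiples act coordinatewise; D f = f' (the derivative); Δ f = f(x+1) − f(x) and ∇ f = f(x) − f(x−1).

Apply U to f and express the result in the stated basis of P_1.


∇ f = -(25/3)x^4 - (46/3)x^3 + (94/3)x^2 - (71/3)x + 19/3
D ∇ f = -(100/3)x^3 - 46x^2 + (188/3)x - 71/3
D (D ∇) f = -100x^2 - 92x + 188/3
(2D) (D ∇) f = -200x^2 - 184x + 376/3
Δ (2D) (D ∇) f = -400x - 384
∇ Δ (2D) (D ∇) f = -400

the result is g(x) = -400


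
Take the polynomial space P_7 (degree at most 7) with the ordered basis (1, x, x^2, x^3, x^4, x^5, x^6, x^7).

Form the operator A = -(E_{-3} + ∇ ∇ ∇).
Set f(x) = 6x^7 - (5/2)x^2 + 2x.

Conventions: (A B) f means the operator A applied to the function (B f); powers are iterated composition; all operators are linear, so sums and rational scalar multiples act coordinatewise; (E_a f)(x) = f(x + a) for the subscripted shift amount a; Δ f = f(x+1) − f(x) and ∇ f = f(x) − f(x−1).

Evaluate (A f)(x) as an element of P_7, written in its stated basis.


the image equals g(x) = -6x^7 + 126x^6 - 1134x^5 + 4410x^4 - 9450x^3 + (23441/2)x^2 - 7955x + 4629/2

E_{-3} f = 6x^7 - 126x^6 + 1134x^5 - 5670x^4 + 17010x^3 - (61241/2)x^2 + 30635x - 26301/2
∇ f = 42x^6 - 126x^5 + 210x^4 - 210x^3 + 126x^2 - 47x + 21/2
∇ ∇ f = 252x^5 - 1260x^4 + 2940x^3 - 3780x^2 + 2604x - 761
∇ ∇ ∇ f = 1260x^4 - 7560x^3 + 18900x^2 - 22680x + 10836
(E_{-3} + ∇ ∇ ∇) f = 6x^7 - 126x^6 + 1134x^5 - 4410x^4 + 9450x^3 - (23441/2)x^2 + 7955x - 4629/2
(-(E_{-3} + ∇ ∇ ∇)) f = -6x^7 + 126x^6 - 1134x^5 + 4410x^4 - 9450x^3 + (23441/2)x^2 - 7955x + 4629/2


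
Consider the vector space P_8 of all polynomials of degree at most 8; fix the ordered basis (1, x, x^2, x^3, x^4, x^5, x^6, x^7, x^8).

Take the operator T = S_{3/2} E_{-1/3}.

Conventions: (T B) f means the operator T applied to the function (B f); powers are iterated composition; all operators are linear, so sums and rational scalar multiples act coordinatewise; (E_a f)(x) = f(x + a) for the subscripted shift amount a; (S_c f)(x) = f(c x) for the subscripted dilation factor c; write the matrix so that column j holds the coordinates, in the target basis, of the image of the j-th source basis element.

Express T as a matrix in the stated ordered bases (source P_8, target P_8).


image of 1: 1
image of x: (3/2)x - 1/3
image of x^2: (9/4)x^2 - x + 1/9
image of x^3: (27/8)x^3 - (9/4)x^2 + (1/2)x - 1/27
image of x^4: (81/16)x^4 - (9/2)x^3 + (3/2)x^2 - (2/9)x + 1/81
image of x^5: (243/32)x^5 - (135/16)x^4 + (15/4)x^3 - (5/6)x^2 + (5/54)x - 1/243
image of x^6: (729/64)x^6 - (243/16)x^5 + (135/16)x^4 - (5/2)x^3 + (5/12)x^2 - (1/27)x + 1/729
image of x^7: (2187/128)x^7 - (1701/64)x^6 + (567/32)x^5 - (105/16)x^4 + (35/24)x^3 - (7/36)x^2 + (7/486)x - 1/2187
image of x^8: (6561/256)x^8 - (729/16)x^7 + (567/16)x^6 - (63/4)x^5 + (35/8)x^4 - (7/9)x^3 + (7/81)x^2 - (4/729)x + 1/6561
each image's coordinates form column j of the matrix

the matrix is [[1, -1/3, 1/9, -1/27, 1/81, -1/243, 1/729, -1/2187, 1/6561]; [0, 3/2, -1, 1/2, -2/9, 5/54, -1/27, 7/486, -4/729]; [0, 0, 9/4, -9/4, 3/2, -5/6, 5/12, -7/36, 7/81]; [0, 0, 0, 27/8, -9/2, 15/4, -5/2, 35/24, -7/9]; [0, 0, 0, 0, 81/16, -135/16, 135/16, -105/16, 35/8]; [0, 0, 0, 0, 0, 243/32, -243/16, 567/32, -63/4]; [0, 0, 0, 0, 0, 0, 729/64, -1701/64, 567/16]; [0, 0, 0, 0, 0, 0, 0, 2187/128, -729/16]; [0, 0, 0, 0, 0, 0, 0, 0, 6561/256]] (rows listed top to bottom)


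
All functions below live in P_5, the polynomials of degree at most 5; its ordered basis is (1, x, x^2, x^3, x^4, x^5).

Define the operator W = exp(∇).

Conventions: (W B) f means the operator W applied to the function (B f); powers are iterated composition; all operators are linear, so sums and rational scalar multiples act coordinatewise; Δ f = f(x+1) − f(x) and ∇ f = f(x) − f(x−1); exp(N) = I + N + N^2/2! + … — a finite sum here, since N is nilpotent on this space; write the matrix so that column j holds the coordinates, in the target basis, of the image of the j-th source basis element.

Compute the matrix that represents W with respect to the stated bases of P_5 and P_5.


image of 1: 1
image of x: x + 1
image of x^2: x^2 + 2x
image of x^3: x^3 + 3x^2 - 1
image of x^4: x^4 + 4x^3 - 4x + 1
image of x^5: x^5 + 5x^4 - 10x^2 + 5x + 2
each image's coordinates form column j of the matrix

the matrix is [[1, 1, 0, -1, 1, 2]; [0, 1, 2, 0, -4, 5]; [0, 0, 1, 3, 0, -10]; [0, 0, 0, 1, 4, 0]; [0, 0, 0, 0, 1, 5]; [0, 0, 0, 0, 0, 1]] (rows listed top to bottom)


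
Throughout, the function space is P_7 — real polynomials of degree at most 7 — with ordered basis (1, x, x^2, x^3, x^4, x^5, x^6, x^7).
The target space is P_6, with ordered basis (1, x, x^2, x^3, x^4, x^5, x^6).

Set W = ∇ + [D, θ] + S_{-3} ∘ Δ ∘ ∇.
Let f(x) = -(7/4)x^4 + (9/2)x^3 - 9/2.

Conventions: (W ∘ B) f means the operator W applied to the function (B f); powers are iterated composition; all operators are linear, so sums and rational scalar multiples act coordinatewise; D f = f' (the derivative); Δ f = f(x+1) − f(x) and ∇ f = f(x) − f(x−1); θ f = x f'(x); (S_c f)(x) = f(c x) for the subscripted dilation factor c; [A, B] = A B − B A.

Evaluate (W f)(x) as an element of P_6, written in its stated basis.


g(x) = -14x^3 - (303/2)x^2 - (203/2)x + 11/4

∇ f = -7x^3 + 24x^2 - (41/2)x + 25/4
θ f = -7x^4 + (27/2)x^3
D θ f = -28x^3 + (81/2)x^2
D f = -7x^3 + (27/2)x^2
θ D f = -21x^3 + 27x^2
[D, θ] f = -7x^3 + (27/2)x^2
∇ f = -7x^3 + 24x^2 - (41/2)x + 25/4
Δ ∇ f = -21x^2 + 27x - 7/2
S_{-3} Δ ∇ f = -189x^2 - 81x - 7/2
(∇ + [D, θ] + S_{-3} ∘ Δ ∘ ∇) f = -14x^3 - (303/2)x^2 - (203/2)x + 11/4


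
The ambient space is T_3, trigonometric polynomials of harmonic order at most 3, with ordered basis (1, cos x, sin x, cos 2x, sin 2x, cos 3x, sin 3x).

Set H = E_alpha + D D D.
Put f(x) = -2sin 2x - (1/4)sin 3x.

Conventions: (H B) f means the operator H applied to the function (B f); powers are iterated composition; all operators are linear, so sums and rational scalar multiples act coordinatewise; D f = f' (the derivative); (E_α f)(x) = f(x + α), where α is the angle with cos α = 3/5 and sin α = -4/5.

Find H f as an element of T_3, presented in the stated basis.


E_alpha f = (48/25)cos 2x + (14/25)sin 2x + (11/125)cos 3x + (117/500)sin 3x
D f = -4cos 2x - (3/4)cos 3x
D D f = 8sin 2x + (9/4)sin 3x
D D D f = 16cos 2x + (27/4)cos 3x
(E_alpha + D D D) f = (448/25)cos 2x + (14/25)sin 2x + (3419/500)cos 3x + (117/500)sin 3x

the result is g(x) = (448/25)cos 2x + (14/25)sin 2x + (3419/500)cos 3x + (117/500)sin 3x


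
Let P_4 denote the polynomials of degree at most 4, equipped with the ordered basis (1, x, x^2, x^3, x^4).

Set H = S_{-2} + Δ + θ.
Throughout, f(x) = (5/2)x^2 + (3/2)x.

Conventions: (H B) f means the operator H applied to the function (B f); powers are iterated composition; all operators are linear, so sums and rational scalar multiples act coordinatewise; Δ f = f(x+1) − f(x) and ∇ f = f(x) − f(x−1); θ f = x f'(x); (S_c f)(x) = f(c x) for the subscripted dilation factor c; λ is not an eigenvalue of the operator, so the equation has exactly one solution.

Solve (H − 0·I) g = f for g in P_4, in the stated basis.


write g with unknown coordinates in the stated basis and equate coefficients in (H − 0·I) g = f
solving from the highest basis element down gives g = (5/12)x^2 - (2/3)x + 1/4
check: H g = (5/2)x^2 + (3/2)x
so H g − 0·g = (5/2)x^2 + (3/2)x = f ✓

the result is g(x) = (5/12)x^2 - (2/3)x + 1/4


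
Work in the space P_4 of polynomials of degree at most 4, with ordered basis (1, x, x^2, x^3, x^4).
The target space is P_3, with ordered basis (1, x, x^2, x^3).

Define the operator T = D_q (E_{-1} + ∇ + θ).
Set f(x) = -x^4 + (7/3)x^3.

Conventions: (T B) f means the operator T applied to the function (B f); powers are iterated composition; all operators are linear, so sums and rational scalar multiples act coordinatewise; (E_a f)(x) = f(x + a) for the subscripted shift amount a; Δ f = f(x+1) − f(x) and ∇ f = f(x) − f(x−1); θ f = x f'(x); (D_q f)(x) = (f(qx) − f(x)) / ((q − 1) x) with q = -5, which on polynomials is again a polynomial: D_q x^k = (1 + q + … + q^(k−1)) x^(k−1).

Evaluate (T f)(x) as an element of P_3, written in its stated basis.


the image equals g(x) = 520x^3 + 196x^2

E_{-1} f = -x^4 + (19/3)x^3 - 13x^2 + 11x - 10/3
∇ f = -4x^3 + 13x^2 - 11x + 10/3
θ f = -4x^4 + 7x^3
(E_{-1} + ∇ + θ) f = -5x^4 + (28/3)x^3
D_q (E_{-1} + ∇ + θ) f = 520x^3 + 196x^2


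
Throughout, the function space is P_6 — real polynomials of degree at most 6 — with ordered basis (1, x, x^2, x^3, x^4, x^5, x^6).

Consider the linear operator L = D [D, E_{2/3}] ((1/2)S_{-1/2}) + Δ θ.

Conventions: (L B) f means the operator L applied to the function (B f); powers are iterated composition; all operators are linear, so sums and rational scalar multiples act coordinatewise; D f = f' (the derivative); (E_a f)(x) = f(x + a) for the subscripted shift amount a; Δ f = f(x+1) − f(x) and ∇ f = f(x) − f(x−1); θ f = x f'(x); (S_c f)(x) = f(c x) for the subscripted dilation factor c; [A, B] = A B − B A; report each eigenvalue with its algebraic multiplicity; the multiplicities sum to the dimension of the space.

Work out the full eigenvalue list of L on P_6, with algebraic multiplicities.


image of 1: 0
image of x: 1
image of x^2: 4x + 2
image of x^3: 9x^2 + 9x + 3
image of x^4: 16x^3 + 24x^2 + 16x + 4
image of x^5: 25x^4 + 50x^3 + 50x^2 + 25x + 5
image of x^6: 36x^5 + 90x^4 + 120x^3 + 90x^2 + 36x + 6
the matrix is upper triangular; its diagonal is (0, 0, 0, 0, 0, 0, 0)
for a triangular matrix the eigenvalues are the diagonal entries, with algebraic multiplicity their repetition count

λ = 0 (multiplicity 7)


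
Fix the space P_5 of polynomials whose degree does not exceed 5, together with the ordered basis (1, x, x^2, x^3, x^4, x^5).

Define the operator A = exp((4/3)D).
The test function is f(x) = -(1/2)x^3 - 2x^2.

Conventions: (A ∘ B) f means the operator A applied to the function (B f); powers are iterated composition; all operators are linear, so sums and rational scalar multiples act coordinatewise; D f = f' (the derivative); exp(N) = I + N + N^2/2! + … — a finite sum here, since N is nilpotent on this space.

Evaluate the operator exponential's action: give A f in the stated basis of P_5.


order-1 term: -2x^2 - (16/3)x
order-2 term: -(8/3)x - 32/9
order-3 term: -32/27
the series for exp((4/3)D) f terminates at order 3
exp((4/3)D) f = -(1/2)x^3 - 4x^2 - 8x - 128/27

the result is g(x) = -(1/2)x^3 - 4x^2 - 8x - 128/27


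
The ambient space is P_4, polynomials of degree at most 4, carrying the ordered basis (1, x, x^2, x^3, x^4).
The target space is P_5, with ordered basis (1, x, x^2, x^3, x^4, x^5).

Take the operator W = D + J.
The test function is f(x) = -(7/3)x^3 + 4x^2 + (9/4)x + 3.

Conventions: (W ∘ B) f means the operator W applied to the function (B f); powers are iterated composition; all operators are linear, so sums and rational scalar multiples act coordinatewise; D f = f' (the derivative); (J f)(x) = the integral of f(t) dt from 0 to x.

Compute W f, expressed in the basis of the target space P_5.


D f = -7x^2 + 8x + 9/4
J f = -(7/12)x^4 + (4/3)x^3 + (9/8)x^2 + 3x
(D + J) f = -(7/12)x^4 + (4/3)x^3 - (47/8)x^2 + 11x + 9/4

the image equals g(x) = -(7/12)x^4 + (4/3)x^3 - (47/8)x^2 + 11x + 9/4


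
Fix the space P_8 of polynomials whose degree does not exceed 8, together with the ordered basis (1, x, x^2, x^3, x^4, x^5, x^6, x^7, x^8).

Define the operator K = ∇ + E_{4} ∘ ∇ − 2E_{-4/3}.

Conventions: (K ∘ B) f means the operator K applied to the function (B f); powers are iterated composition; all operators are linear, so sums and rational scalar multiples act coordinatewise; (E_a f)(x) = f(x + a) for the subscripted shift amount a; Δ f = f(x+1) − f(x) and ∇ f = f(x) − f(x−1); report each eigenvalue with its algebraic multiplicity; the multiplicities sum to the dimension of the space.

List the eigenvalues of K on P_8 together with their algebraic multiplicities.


λ = -2 (multiplicity 9)

image of 1: -2
image of x: -2x + 14/3
image of x^2: -2x^2 + (28/3)x + 22/9
image of x^3: -2x^3 + 14x^2 + (22/3)x + 1154/27
image of x^4: -2x^4 + (56/3)x^3 + (44/3)x^2 + (4616/27)x + 13582/81
image of x^5: -2x^5 + (70/3)x^4 + (220/9)x^3 + (11540/27)x^2 + (67910/81)x + 192074/243
image of x^6: -2x^6 + 28x^5 + (110/3)x^4 + (23080/27)x^3 + (67910/27)x^2 + (384148/81)x + 2445622/729
image of x^7: -2x^7 + (98/3)x^6 + (154/3)x^5 + (40390/27)x^4 + (475370/81)x^3 + (1344518/81)x^2 + (17119354/729)x + 31083794/2187
image of x^8: -2x^8 + (112/3)x^7 + (616/9)x^6 + (64624/27)x^5 + (950740/81)x^4 + (10756144/243)x^3 + (68477416/729)x^2 + (248670352/2187)x + 386797342/6561
the matrix is upper triangular; its diagonal is (-2, -2, -2, -2, -2, -2, -2, -2, -2)
for a triangular matrix the eigenvalues are the diagonal entries, with algebraic multiplicity their repetition count


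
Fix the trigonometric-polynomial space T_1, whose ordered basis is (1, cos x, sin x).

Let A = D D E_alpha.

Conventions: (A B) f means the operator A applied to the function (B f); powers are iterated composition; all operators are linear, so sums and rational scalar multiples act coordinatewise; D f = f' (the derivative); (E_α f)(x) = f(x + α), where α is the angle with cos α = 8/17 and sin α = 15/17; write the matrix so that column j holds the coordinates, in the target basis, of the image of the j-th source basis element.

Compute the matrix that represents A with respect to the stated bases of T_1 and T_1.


image of 1: 0
image of cos x: -(8/17)cos x + (15/17)sin x
image of sin x: -(15/17)cos x - (8/17)sin x
each image's coordinates form column j of the matrix

the matrix is [[0, 0, 0]; [0, -8/17, -15/17]; [0, 15/17, -8/17]] (rows listed top to bottom)


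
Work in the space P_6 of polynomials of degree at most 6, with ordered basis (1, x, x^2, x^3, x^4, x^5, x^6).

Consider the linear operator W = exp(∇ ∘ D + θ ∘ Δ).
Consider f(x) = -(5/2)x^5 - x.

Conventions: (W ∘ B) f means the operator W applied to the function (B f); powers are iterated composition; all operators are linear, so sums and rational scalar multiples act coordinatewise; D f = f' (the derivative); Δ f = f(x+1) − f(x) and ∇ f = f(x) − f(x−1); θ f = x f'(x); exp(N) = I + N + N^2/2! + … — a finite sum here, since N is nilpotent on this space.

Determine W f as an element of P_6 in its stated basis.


order-1 term: -50x^4 - 125x^3 + 25x^2 - (125/2)x + 25/2
order-2 term: -300x^3 - 975x^2 - (675/2)x + 225/2
order-3 term: -600x^2 - 1550x - 350
order-4 term: -300x - 300
the series for exp(∇ ∘ D + θ ∘ Δ) f terminates at order 4
exp(∇ ∘ D + θ ∘ Δ) f = -(5/2)x^5 - 50x^4 - 425x^3 - 1550x^2 - 2251x - 525

the image equals g(x) = -(5/2)x^5 - 50x^4 - 425x^3 - 1550x^2 - 2251x - 525


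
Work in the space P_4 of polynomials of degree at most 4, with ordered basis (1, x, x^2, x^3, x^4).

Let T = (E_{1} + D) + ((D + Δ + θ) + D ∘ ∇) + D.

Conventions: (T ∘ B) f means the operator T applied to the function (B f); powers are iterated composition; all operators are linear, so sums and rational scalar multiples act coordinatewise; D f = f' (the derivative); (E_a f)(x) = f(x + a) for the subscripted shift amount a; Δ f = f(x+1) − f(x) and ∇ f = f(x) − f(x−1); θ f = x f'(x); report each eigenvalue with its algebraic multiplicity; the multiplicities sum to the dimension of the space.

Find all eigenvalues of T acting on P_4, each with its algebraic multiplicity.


λ = 1 (multiplicity 1), λ = 2 (multiplicity 1), λ = 3 (multiplicity 1), λ = 4 (multiplicity 1), λ = 5 (multiplicity 1)

image of 1: 1
image of x: 2x + 5
image of x^2: 3x^2 + 10x + 4
image of x^3: 4x^3 + 15x^2 + 12x - 1
image of x^4: 5x^4 + 20x^3 + 24x^2 - 4x + 6
the matrix is upper triangular; its diagonal is (1, 2, 3, 4, 5)
for a triangular matrix the eigenvalues are the diagonal entries, with algebraic multiplicity their repetition count


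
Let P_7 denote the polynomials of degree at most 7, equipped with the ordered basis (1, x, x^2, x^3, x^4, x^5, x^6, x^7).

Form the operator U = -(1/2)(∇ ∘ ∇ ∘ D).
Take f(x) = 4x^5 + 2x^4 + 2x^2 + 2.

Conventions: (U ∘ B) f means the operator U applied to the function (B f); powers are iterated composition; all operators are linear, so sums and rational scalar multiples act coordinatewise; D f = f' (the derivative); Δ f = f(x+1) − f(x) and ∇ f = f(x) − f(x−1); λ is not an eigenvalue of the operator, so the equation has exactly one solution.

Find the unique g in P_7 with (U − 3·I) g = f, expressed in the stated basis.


write g with unknown coordinates in the stated basis and equate coefficients in (U − 3·I) g = f
solving from the highest basis element down gives g = -(4/3)x^5 - (2/3)x^4 + (38/3)x^2 - 24x + 110/9
check: U g = 40x^2 - 72x + 116/3
so U g − 3·g = 4x^5 + 2x^4 + 2x^2 + 2 = f ✓

the result is g(x) = -(4/3)x^5 - (2/3)x^4 + (38/3)x^2 - 24x + 110/9


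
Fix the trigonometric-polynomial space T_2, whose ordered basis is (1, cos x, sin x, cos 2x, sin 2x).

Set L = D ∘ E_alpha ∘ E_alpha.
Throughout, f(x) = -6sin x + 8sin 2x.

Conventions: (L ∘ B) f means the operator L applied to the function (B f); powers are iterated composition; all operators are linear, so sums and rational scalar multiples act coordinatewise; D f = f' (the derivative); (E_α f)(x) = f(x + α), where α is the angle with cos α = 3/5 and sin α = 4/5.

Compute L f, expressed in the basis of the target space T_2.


E_alpha f = -(24/5)cos x - (18/5)sin x + (192/25)cos 2x - (56/25)sin 2x
E_alpha E_alpha f = -(144/25)cos x + (42/25)sin x - (2688/625)cos 2x - (4216/625)sin 2x
D (E_alpha ∘ E_alpha) f = (42/25)cos x + (144/25)sin x - (8432/625)cos 2x + (5376/625)sin 2x

the result is g(x) = (42/25)cos x + (144/25)sin x - (8432/625)cos 2x + (5376/625)sin 2x


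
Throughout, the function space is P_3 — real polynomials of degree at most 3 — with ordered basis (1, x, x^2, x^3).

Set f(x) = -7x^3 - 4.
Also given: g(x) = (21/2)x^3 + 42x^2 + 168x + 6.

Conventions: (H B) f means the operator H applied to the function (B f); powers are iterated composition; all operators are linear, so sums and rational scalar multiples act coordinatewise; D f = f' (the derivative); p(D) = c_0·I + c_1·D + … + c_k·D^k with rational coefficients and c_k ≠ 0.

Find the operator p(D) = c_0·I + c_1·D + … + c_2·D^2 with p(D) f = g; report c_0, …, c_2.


D^0 f = -7x^3 - 4
D^1 f = -21x^2
D^2 f = -42x
matching coefficients of g against c_0 f + c_1 Df + … from the top degree down determines the c_i
solution: c_0 = -3/2, c_1 = -2, c_2 = -4

c_0 = -3/2, c_1 = -2, c_2 = -4


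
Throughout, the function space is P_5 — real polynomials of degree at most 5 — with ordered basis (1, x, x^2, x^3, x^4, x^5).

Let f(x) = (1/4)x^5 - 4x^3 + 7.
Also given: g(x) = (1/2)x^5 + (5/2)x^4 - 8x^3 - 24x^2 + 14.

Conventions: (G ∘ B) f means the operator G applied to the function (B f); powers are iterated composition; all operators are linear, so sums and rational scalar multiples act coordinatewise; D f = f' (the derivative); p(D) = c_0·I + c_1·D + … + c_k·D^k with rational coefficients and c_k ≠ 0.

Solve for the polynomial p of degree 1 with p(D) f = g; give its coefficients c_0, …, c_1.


D^0 f = (1/4)x^5 - 4x^3 + 7
D^1 f = (5/4)x^4 - 12x^2
matching coefficients of g against c_0 f + c_1 Df + … from the top degree down determines the c_i
solution: c_0 = 2, c_1 = 2

p(D) = 2·I + 2·D, i.e. c_0 = 2, c_1 = 2


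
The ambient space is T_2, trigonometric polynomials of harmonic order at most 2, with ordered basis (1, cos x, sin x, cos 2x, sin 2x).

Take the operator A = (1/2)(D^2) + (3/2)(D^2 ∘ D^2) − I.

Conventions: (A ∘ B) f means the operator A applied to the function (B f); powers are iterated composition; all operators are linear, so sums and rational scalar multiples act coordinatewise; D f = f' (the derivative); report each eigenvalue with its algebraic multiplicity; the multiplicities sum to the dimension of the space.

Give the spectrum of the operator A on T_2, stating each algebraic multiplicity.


image of 1: -1
image of cos x: 0
image of sin x: 0
image of cos 2x: 21cos 2x
image of sin 2x: 21sin 2x
the matrix is diagonal; its diagonal is (-1, 0, 0, 21, 21)
for a triangular matrix the eigenvalues are the diagonal entries, with algebraic multiplicity their repetition count

λ = -1 (multiplicity 1), λ = 0 (multiplicity 2), λ = 21 (multiplicity 2)


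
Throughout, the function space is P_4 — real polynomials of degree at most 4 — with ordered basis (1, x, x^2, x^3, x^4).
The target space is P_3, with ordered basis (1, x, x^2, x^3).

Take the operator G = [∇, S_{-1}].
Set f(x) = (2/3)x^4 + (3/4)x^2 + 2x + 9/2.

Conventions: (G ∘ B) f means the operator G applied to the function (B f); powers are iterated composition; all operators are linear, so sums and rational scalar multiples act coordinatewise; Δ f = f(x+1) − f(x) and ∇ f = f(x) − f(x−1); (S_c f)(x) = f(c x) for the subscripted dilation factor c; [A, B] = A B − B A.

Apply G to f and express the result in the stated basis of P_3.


g(x) = (16/3)x^3 + (25/3)x - 4

S_{-1} f = (2/3)x^4 + (3/4)x^2 - 2x + 9/2
∇ S_{-1} f = (8/3)x^3 - 4x^2 + (25/6)x - 41/12
∇ f = (8/3)x^3 - 4x^2 + (25/6)x + 7/12
S_{-1} ∇ f = -(8/3)x^3 - 4x^2 - (25/6)x + 7/12
[∇, S_{-1}] f = (16/3)x^3 + (25/3)x - 4


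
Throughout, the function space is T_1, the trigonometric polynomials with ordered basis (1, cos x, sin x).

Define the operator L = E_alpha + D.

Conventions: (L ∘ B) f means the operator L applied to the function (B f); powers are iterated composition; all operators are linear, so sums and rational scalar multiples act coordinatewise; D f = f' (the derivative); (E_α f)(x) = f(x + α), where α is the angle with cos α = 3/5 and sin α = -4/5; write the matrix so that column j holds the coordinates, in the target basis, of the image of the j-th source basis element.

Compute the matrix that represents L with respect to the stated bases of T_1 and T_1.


the matrix is [[1, 0, 0]; [0, 3/5, 1/5]; [0, -1/5, 3/5]] (rows listed top to bottom)

image of 1: 1
image of cos x: (3/5)cos x - (1/5)sin x
image of sin x: (1/5)cos x + (3/5)sin x
each image's coordinates form column j of the matrix


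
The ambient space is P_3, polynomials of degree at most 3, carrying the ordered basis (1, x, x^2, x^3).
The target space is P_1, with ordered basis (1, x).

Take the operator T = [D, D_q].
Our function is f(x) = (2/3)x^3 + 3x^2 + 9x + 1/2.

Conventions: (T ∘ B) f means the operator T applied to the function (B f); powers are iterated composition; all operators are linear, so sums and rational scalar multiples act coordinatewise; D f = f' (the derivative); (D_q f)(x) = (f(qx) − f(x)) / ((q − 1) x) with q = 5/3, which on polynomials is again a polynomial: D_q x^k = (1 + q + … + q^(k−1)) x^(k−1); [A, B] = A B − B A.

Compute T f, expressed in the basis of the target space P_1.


the result is g(x) = (52/27)x + 2

D_q f = (98/27)x^2 + 8x + 9
D D_q f = (196/27)x + 8
D f = 2x^2 + 6x + 9
D_q D f = (16/3)x + 6
[D, D_q] f = (52/27)x + 2


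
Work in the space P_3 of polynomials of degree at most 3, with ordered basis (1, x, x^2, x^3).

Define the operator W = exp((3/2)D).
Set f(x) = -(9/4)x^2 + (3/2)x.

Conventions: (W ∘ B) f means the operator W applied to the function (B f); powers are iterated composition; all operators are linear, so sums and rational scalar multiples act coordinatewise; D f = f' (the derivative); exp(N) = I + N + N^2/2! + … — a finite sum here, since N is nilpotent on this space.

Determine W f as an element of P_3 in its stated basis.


g(x) = -(9/4)x^2 - (21/4)x - 45/16

order-1 term: -(27/4)x + 9/4
order-2 term: -81/16
the series for exp((3/2)D) f terminates at order 2
exp((3/2)D) f = -(9/4)x^2 - (21/4)x - 45/16


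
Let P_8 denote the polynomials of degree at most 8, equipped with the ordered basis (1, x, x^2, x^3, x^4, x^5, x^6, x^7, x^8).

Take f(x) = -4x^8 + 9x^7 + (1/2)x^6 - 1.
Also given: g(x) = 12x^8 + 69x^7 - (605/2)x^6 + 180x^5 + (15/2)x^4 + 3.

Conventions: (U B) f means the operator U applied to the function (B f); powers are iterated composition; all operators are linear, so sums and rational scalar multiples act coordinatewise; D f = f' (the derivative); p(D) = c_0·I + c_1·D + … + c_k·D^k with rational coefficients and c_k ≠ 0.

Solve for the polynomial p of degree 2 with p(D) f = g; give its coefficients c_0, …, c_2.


D^0 f = -4x^8 + 9x^7 + (1/2)x^6 - 1
D^1 f = -32x^7 + 63x^6 + 3x^5
D^2 f = -224x^6 + 378x^5 + 15x^4
matching coefficients of g against c_0 f + c_1 Df + … from the top degree down determines the c_i
solution: c_0 = -3, c_1 = -3, c_2 = 1/2

p(D) = -3·I − 3·D + (1/2)·D^2, i.e. c_0 = -3, c_1 = -3, c_2 = 1/2


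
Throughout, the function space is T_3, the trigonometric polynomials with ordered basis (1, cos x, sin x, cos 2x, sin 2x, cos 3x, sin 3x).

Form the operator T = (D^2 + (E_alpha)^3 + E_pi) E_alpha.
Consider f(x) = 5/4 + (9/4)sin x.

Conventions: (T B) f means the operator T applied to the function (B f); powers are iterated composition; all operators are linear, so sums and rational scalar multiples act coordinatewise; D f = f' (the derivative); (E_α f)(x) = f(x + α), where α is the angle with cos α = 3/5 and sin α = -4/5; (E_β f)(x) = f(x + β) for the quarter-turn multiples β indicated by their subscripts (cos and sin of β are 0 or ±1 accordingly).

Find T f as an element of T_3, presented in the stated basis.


E_alpha f = 5/4 - (9/5)cos x + (27/20)sin x
D E_alpha f = (27/20)cos x + (9/5)sin x
D D E_alpha f = (9/5)cos x - (27/20)sin x
E_alpha E_alpha f = 5/4 - (54/25)cos x - (63/100)sin x
E_alpha E_alpha E_alpha f = 5/4 - (99/125)cos x - (1053/500)sin x
E_alpha E_alpha E_alpha E_alpha f = 5/4 + (756/625)cos x - (4743/2500)sin x
E_pi E_alpha f = 5/4 + (9/5)cos x - (27/20)sin x
(D^2 + (E_alpha)^3 + E_pi) E_alpha f = 5/2 + (3006/625)cos x - (11493/2500)sin x

the result is g(x) = 5/2 + (3006/625)cos x - (11493/2500)sin x


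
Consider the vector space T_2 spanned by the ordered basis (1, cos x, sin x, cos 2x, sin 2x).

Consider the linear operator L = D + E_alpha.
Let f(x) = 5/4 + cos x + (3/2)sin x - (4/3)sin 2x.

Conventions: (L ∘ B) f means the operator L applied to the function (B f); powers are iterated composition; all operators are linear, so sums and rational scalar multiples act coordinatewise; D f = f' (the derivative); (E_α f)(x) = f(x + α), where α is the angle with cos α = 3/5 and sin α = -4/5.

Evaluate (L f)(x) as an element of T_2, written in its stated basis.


D f = (3/2)cos x - sin x - (8/3)cos 2x
E_alpha f = 5/4 - (3/5)cos x + (17/10)sin x + (32/25)cos 2x + (28/75)sin 2x
(D + E_alpha) f = 5/4 + (9/10)cos x + (7/10)sin x - (104/75)cos 2x + (28/75)sin 2x

g(x) = 5/4 + (9/10)cos x + (7/10)sin x - (104/75)cos 2x + (28/75)sin 2x
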